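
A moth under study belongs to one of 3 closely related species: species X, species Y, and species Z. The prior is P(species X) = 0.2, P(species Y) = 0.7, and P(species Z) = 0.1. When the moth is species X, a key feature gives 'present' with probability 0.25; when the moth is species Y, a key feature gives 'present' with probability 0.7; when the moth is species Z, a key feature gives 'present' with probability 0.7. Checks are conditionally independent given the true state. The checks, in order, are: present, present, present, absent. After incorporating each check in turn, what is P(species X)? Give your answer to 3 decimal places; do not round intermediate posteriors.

0.028

After 'present': normaliser = 0.25·0.2000 + 0.7·0.7000 + 0.7·0.1000; P(species X) ≈ 0.0820, P(species Y) ≈ 0.8033, P(species Z) ≈ 0.1148
After 'present': normaliser = 0.25·0.0820 + 0.7·0.8033 + 0.7·0.1148; P(species X) ≈ 0.0309, P(species Y) ≈ 0.8480, P(species Z) ≈ 0.1211
After 'present': normaliser = 0.25·0.0309 + 0.7·0.8480 + 0.7·0.1211; P(species X) ≈ 0.0113, P(species Y) ≈ 0.8651, P(species Z) ≈ 0.1236
After 'absent': normaliser = 0.75·0.0113 + 0.3·0.8651 + 0.3·0.1236; P(species X) ≈ 0.0277, P(species Y) ≈ 0.8508, P(species Z) ≈ 0.1215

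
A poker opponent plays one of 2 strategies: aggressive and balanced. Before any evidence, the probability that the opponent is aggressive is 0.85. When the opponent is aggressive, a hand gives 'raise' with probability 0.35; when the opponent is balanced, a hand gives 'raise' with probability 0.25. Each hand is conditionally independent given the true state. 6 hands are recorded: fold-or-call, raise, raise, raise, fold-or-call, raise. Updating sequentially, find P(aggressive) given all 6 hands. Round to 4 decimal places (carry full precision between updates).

0.9424

After 'fold-or-call': P(aggressive) = 0.65·0.8500 / (0.65·0.8500 + 0.75·0.1500) ≈ 0.8308
After 'raise': P(aggressive) = 0.35·0.8308 / (0.35·0.8308 + 0.25·0.1692) ≈ 0.8730
After 'raise': P(aggressive) = 0.35·0.8730 / (0.35·0.8730 + 0.25·0.1270) ≈ 0.9059
After 'raise': P(aggressive) = 0.35·0.9059 / (0.35·0.9059 + 0.25·0.0941) ≈ 0.9309
After 'fold-or-call': P(aggressive) = 0.65·0.9309 / (0.65·0.9309 + 0.75·0.0691) ≈ 0.9211
After 'raise': P(aggressive) = 0.35·0.9211 / (0.35·0.9211 + 0.25·0.0789) ≈ 0.9424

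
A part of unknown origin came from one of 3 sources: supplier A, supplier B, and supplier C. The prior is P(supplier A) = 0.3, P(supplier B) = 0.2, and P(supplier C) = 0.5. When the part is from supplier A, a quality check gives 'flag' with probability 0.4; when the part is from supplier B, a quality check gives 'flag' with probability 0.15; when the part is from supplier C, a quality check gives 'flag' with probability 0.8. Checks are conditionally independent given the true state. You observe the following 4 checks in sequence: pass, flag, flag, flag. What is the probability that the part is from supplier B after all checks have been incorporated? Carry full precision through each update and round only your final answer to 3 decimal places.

0.009

After 'pass': normaliser = 0.6·0.3000 + 0.85·0.2000 + 0.2·0.5000; P(supplier A) ≈ 0.4000, P(supplier B) ≈ 0.3778, P(supplier C) ≈ 0.2222
After 'flag': normaliser = 0.4·0.4000 + 0.15·0.3778 + 0.8·0.2222; P(supplier A) ≈ 0.4056, P(supplier B) ≈ 0.1437, P(supplier C) ≈ 0.4507
After 'flag': normaliser = 0.4·0.4056 + 0.15·0.1437 + 0.8·0.4507; P(supplier A) ≈ 0.2981, P(supplier B) ≈ 0.0396, P(supplier C) ≈ 0.6624
After 'flag': normaliser = 0.4·0.2981 + 0.15·0.0396 + 0.8·0.6624; P(supplier A) ≈ 0.1820, P(supplier B) ≈ 0.0091, P(supplier C) ≈ 0.8089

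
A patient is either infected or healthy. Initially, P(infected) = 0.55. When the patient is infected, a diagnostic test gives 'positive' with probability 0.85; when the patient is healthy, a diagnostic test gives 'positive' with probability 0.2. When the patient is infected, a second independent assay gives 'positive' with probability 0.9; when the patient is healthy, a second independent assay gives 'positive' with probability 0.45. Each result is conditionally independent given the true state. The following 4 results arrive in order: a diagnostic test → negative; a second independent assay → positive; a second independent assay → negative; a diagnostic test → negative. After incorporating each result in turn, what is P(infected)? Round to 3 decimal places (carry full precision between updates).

Apply Bayes' rule sequentially, carrying P(infected) forward.
After a diagnostic test='negative': P(infected) = 0.15·0.5500 / (0.15·0.5500 + 0.8·0.4500) ≈ 0.1864
After a second independent assay='positive': P(infected) = 0.9·0.1864 / (0.9·0.1864 + 0.45·0.8136) ≈ 0.3143
After a second independent assay='negative': P(infected) = 0.1·0.3143 / (0.1·0.3143 + 0.55·0.6857) ≈ 0.0769
After a diagnostic test='negative': P(infected) = 0.15·0.0769 / (0.15·0.0769 + 0.8·0.9231) ≈ 0.0154

0.015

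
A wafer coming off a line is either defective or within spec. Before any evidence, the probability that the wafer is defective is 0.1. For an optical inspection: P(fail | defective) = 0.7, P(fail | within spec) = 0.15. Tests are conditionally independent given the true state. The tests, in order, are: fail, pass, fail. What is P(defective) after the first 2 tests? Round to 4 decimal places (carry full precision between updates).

0.1547

Each posterior becomes the prior for the next update.
After 'fail': P(defective) = 0.7·0.1000 / (0.7·0.1000 + 0.15·0.9000) ≈ 0.3415
After 'pass': P(defective) = 0.3·0.3415 / (0.3·0.3415 + 0.85·0.6585) ≈ 0.1547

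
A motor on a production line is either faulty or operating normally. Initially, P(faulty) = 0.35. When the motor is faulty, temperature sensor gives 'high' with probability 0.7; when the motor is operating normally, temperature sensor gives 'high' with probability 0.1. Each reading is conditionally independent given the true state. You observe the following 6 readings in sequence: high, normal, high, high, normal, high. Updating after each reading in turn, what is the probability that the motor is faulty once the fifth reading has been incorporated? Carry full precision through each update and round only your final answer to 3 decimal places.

0.954

After 'high': P(faulty) = 0.7·0.3500 / (0.7·0.3500 + 0.1·0.6500) ≈ 0.7903
After 'normal': P(faulty) = 0.3·0.7903 / (0.3·0.7903 + 0.9·0.2097) ≈ 0.5568
After 'high': P(faulty) = 0.7·0.5568 / (0.7·0.5568 + 0.1·0.4432) ≈ 0.8979
After 'high': P(faulty) = 0.7·0.8979 / (0.7·0.8979 + 0.1·0.1021) ≈ 0.9840
After 'normal': P(faulty) = 0.3·0.9840 / (0.3·0.9840 + 0.9·0.0160) ≈ 0.9535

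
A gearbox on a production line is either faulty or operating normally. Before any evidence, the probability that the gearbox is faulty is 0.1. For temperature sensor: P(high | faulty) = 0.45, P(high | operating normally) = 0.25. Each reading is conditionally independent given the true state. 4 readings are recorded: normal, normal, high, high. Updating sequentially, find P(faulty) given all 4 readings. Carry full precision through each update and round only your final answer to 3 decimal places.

After 'normal': P(faulty) = 0.55·0.1000 / (0.55·0.1000 + 0.75·0.9000) ≈ 0.0753
After 'normal': P(faulty) = 0.55·0.0753 / (0.55·0.0753 + 0.75·0.9247) ≈ 0.0564
After 'high': P(faulty) = 0.45·0.0564 / (0.45·0.0564 + 0.25·0.9436) ≈ 0.0971
After 'high': P(faulty) = 0.45·0.0971 / (0.45·0.0971 + 0.25·0.9029) ≈ 0.1622

0.162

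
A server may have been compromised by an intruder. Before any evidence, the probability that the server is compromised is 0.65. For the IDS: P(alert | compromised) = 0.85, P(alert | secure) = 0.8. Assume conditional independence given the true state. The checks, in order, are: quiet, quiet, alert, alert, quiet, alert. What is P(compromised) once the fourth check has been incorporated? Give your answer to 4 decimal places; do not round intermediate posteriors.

After 'quiet': P(compromised) = 0.15·0.6500 / (0.15·0.6500 + 0.2·0.3500) ≈ 0.5821
After 'quiet': P(compromised) = 0.15·0.5821 / (0.15·0.5821 + 0.2·0.4179) ≈ 0.5109
After 'alert': P(compromised) = 0.85·0.5109 / (0.85·0.5109 + 0.8·0.4891) ≈ 0.5261
After 'alert': P(compromised) = 0.85·0.5261 / (0.85·0.5261 + 0.8·0.4739) ≈ 0.5411

0.5411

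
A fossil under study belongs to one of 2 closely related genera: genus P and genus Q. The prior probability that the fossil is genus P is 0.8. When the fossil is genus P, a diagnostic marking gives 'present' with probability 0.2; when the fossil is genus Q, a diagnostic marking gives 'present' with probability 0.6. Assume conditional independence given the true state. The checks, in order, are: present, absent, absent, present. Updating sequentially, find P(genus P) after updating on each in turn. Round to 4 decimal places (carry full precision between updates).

0.6400

After 'present': P(genus P) = 0.2·0.8000 / (0.2·0.8000 + 0.6·0.2000) ≈ 0.5714
After 'absent': P(genus P) = 0.8·0.5714 / (0.8·0.5714 + 0.4·0.4286) ≈ 0.7273
After 'absent': P(genus P) = 0.8·0.7273 / (0.8·0.7273 + 0.4·0.2727) ≈ 0.8421
After 'present': P(genus P) = 0.2·0.8421 / (0.2·0.8421 + 0.6·0.1579) ≈ 0.6400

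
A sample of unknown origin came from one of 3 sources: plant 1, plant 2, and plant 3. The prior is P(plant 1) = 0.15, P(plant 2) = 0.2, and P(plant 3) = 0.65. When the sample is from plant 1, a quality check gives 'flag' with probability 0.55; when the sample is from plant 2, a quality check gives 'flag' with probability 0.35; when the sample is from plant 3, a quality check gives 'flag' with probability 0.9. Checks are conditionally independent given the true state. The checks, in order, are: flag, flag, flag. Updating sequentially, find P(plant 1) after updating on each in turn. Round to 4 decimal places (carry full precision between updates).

0.0492

After 'flag': normaliser = 0.55·0.1500 + 0.35·0.2000 + 0.9·0.6500; P(plant 1) ≈ 0.1119, P(plant 2) ≈ 0.0949, P(plant 3) ≈ 0.7932
After 'flag': normaliser = 0.55·0.1119 + 0.35·0.0949 + 0.9·0.7932; P(plant 1) ≈ 0.0761, P(plant 2) ≈ 0.0411, P(plant 3) ≈ 0.8828
After 'flag': normaliser = 0.55·0.0761 + 0.35·0.0411 + 0.9·0.8828; P(plant 1) ≈ 0.0492, P(plant 2) ≈ 0.0169, P(plant 3) ≈ 0.9339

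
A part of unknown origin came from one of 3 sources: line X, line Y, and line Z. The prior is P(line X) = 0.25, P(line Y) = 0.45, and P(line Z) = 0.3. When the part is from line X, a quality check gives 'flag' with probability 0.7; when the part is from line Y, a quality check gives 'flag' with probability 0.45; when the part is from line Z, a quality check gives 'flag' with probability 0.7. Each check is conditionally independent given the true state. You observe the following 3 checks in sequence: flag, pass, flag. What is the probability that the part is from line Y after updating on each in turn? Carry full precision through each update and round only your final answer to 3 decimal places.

Each posterior becomes the prior for the next update.
After 'flag': normaliser = 0.7·0.2500 + 0.45·0.4500 + 0.7·0.3000; P(line X) ≈ 0.2979, P(line Y) ≈ 0.3447, P(line Z) ≈ 0.3574
After 'pass': normaliser = 0.3·0.2979 + 0.55·0.3447 + 0.3·0.3574; P(line X) ≈ 0.2314, P(line Y) ≈ 0.4909, P(line Z) ≈ 0.2777
After 'flag': normaliser = 0.7·0.2314 + 0.45·0.4909 + 0.7·0.2777; P(line X) ≈ 0.2806, P(line Y) ≈ 0.3827, P(line Z) ≈ 0.3367

0.383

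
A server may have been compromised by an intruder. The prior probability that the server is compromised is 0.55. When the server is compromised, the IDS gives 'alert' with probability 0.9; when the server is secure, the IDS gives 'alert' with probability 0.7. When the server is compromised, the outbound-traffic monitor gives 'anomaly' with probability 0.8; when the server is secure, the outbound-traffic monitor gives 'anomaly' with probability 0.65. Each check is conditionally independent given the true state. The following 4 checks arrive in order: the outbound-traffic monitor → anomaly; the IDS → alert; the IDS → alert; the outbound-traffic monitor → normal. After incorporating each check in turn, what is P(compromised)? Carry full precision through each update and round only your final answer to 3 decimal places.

0.587

After the outbound-traffic monitor='anomaly': P(compromised) = 0.8·0.5500 / (0.8·0.5500 + 0.65·0.4500) ≈ 0.6007
After the IDS='alert': P(compromised) = 0.9·0.6007 / (0.9·0.6007 + 0.7·0.3993) ≈ 0.6592
After the IDS='alert': P(compromised) = 0.9·0.6592 / (0.9·0.6592 + 0.7·0.3408) ≈ 0.7132
After the outbound-traffic monitor='normal': P(compromised) = 0.2·0.7132 / (0.2·0.7132 + 0.35·0.2868) ≈ 0.5869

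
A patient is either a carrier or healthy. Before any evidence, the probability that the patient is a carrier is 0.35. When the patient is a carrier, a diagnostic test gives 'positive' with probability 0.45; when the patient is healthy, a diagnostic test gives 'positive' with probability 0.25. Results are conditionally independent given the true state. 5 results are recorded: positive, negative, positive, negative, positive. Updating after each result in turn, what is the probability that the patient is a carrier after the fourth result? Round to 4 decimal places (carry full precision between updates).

Apply Bayes' rule sequentially, carrying P(carrier) forward.
After 'positive': P(carrier) = 0.45·0.3500 / (0.45·0.3500 + 0.25·0.6500) ≈ 0.4922
After 'negative': P(carrier) = 0.55·0.4922 / (0.55·0.4922 + 0.75·0.5078) ≈ 0.4155
After 'positive': P(carrier) = 0.45·0.4155 / (0.45·0.4155 + 0.25·0.5845) ≈ 0.5613
After 'negative': P(carrier) = 0.55·0.5613 / (0.55·0.5613 + 0.75·0.4387) ≈ 0.4841

0.4841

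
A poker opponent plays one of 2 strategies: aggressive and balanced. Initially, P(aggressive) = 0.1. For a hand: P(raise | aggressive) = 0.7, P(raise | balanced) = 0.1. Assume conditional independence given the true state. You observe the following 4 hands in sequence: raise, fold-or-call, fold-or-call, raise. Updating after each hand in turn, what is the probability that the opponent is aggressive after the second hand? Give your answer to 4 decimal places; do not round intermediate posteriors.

0.2059

After 'raise': P(aggressive) = 0.7·0.1000 / (0.7·0.1000 + 0.1·0.9000) ≈ 0.4375
After 'fold-or-call': P(aggressive) = 0.3·0.4375 / (0.3·0.4375 + 0.9·0.5625) ≈ 0.2059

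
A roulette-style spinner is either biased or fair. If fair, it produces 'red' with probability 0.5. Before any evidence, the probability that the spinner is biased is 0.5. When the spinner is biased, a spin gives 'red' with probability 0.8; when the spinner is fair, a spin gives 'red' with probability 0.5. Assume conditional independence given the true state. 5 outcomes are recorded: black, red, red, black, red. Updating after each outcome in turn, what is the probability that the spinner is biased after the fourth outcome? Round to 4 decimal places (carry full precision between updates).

After 'black': P(biased) = 0.2·0.5000 / (0.2·0.5000 + 0.5·0.5000) ≈ 0.2857
After 'red': P(biased) = 0.8·0.2857 / (0.8·0.2857 + 0.5·0.7143) ≈ 0.3902
After 'red': P(biased) = 0.8·0.3902 / (0.8·0.3902 + 0.5·0.6098) ≈ 0.5059
After 'black': P(biased) = 0.2·0.5059 / (0.2·0.5059 + 0.5·0.4941) ≈ 0.2906

0.2906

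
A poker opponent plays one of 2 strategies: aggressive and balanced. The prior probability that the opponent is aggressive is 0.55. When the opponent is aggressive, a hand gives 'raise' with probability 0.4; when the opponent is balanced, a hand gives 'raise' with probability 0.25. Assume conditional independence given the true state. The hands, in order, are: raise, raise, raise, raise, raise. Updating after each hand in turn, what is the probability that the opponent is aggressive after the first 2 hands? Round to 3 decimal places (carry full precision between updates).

Apply Bayes' rule sequentially, carrying P(aggressive) forward.
After 'raise': P(aggressive) = 0.4·0.5500 / (0.4·0.5500 + 0.25·0.4500) ≈ 0.6617
After 'raise': P(aggressive) = 0.4·0.6617 / (0.4·0.6617 + 0.25·0.3383) ≈ 0.7578

0.758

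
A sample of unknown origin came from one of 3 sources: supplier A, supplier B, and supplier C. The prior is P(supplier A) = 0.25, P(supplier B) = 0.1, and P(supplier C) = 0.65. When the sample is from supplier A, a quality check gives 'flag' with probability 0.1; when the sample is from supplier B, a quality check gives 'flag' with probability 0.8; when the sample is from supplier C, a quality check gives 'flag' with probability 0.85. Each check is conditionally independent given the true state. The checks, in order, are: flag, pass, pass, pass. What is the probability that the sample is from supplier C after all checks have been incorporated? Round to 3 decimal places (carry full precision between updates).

0.090

After 'flag': normaliser = 0.1·0.2500 + 0.8·0.1000 + 0.85·0.6500; P(supplier A) ≈ 0.0380, P(supplier B) ≈ 0.1217, P(supplier C) ≈ 0.8403
After 'pass': normaliser = 0.9·0.0380 + 0.2·0.1217 + 0.15·0.8403; P(supplier A) ≈ 0.1854, P(supplier B) ≈ 0.1318, P(supplier C) ≈ 0.6828
After 'pass': normaliser = 0.9·0.1854 + 0.2·0.1318 + 0.15·0.6828; P(supplier A) ≈ 0.5644, P(supplier B) ≈ 0.0892, P(supplier C) ≈ 0.3465
After 'pass': normaliser = 0.9·0.5644 + 0.2·0.0892 + 0.15·0.3465; P(supplier A) ≈ 0.8792, P(supplier B) ≈ 0.0309, P(supplier C) ≈ 0.0900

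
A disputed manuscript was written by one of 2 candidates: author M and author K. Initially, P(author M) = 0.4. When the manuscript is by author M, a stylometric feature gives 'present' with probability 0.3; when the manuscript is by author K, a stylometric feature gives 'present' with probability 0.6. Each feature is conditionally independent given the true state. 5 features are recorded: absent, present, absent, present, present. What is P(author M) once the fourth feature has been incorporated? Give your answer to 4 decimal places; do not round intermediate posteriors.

After 'absent': P(author M) = 0.7·0.4000 / (0.7·0.4000 + 0.4·0.6000) ≈ 0.5385
After 'present': P(author M) = 0.3·0.5385 / (0.3·0.5385 + 0.6·0.4615) ≈ 0.3684
After 'absent': P(author M) = 0.7·0.3684 / (0.7·0.3684 + 0.4·0.6316) ≈ 0.5052
After 'present': P(author M) = 0.3·0.5052 / (0.3·0.5052 + 0.6·0.4948) ≈ 0.3379

0.3379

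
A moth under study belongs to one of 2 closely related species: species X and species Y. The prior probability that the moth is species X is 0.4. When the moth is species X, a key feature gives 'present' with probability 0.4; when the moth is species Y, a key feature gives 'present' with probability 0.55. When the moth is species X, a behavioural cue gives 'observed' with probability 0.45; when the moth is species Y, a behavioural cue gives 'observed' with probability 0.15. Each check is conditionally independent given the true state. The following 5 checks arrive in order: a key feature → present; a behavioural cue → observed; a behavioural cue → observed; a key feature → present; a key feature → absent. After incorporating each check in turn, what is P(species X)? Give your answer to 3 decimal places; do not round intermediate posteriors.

Apply Bayes' rule sequentially, carrying P(species X) forward.
After a key feature='present': P(species X) = 0.4·0.4000 / (0.4·0.4000 + 0.55·0.6000) ≈ 0.3265
After a behavioural cue='observed': P(species X) = 0.45·0.3265 / (0.45·0.3265 + 0.15·0.6735) ≈ 0.5926
After a behavioural cue='observed': P(species X) = 0.45·0.5926 / (0.45·0.5926 + 0.15·0.4074) ≈ 0.8136
After a key feature='present': P(species X) = 0.4·0.8136 / (0.4·0.8136 + 0.55·0.1864) ≈ 0.7604
After a key feature='absent': P(species X) = 0.6·0.7604 / (0.6·0.7604 + 0.45·0.2396) ≈ 0.8088

0.809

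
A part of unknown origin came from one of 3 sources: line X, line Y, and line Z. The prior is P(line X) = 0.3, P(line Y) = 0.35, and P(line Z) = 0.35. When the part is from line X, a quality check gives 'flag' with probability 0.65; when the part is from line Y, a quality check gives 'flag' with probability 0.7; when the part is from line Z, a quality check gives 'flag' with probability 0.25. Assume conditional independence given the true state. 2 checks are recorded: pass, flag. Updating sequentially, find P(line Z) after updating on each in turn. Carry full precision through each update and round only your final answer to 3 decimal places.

0.316

After 'pass': normaliser = 0.35·0.3000 + 0.3·0.3500 + 0.75·0.3500; P(line X) ≈ 0.2222, P(line Y) ≈ 0.2222, P(line Z) ≈ 0.5556
After 'flag': normaliser = 0.65·0.2222 + 0.7·0.2222 + 0.25·0.5556; P(line X) ≈ 0.3291, P(line Y) ≈ 0.3544, P(line Z) ≈ 0.3165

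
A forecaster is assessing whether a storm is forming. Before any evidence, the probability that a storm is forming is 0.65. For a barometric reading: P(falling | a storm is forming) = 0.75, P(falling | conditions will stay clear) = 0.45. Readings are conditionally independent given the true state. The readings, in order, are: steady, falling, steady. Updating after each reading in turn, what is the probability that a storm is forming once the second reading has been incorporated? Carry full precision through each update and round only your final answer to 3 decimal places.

0.585

After 'steady': P(storm) = 0.25·0.6500 / (0.25·0.6500 + 0.55·0.3500) ≈ 0.4577
After 'falling': P(storm) = 0.75·0.4577 / (0.75·0.4577 + 0.45·0.5423) ≈ 0.5845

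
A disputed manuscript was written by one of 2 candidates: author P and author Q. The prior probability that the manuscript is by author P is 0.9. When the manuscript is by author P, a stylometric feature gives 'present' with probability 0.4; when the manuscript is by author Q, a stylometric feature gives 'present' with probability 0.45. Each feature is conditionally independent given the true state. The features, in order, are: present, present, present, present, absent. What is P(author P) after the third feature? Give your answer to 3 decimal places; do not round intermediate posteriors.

0.863

After 'present': P(author P) = 0.4·0.9000 / (0.4·0.9000 + 0.45·0.1000) ≈ 0.8889
After 'present': P(author P) = 0.4·0.8889 / (0.4·0.8889 + 0.45·0.1111) ≈ 0.8767
After 'present': P(author P) = 0.4·0.8767 / (0.4·0.8767 + 0.45·0.1233) ≈ 0.8634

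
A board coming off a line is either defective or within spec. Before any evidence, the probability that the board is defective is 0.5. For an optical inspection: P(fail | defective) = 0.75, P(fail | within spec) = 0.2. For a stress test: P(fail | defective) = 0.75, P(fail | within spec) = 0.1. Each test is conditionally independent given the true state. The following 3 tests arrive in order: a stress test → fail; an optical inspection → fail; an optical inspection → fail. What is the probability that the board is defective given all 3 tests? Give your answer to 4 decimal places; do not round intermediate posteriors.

0.9906

After a stress test='fail': P(defective) = 0.75·0.5000 / (0.75·0.5000 + 0.1·0.5000) ≈ 0.8824
After an optical inspection='fail': P(defective) = 0.75·0.8824 / (0.75·0.8824 + 0.2·0.1176) ≈ 0.9657
After an optical inspection='fail': P(defective) = 0.75·0.9657 / (0.75·0.9657 + 0.2·0.0343) ≈ 0.9906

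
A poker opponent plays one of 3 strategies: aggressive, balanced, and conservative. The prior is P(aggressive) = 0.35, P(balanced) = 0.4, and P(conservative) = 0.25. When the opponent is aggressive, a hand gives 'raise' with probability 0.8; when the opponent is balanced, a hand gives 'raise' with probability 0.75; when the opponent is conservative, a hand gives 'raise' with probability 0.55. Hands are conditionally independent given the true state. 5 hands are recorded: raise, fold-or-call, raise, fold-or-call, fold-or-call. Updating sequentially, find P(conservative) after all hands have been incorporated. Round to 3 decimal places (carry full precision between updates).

After 'raise': normaliser = 0.8·0.3500 + 0.75·0.4000 + 0.55·0.2500; P(aggressive) ≈ 0.3902, P(balanced) ≈ 0.4181, P(conservative) ≈ 0.1916
After 'fold-or-call': normaliser = 0.2·0.3902 + 0.25·0.4181 + 0.45·0.1916; P(aggressive) ≈ 0.2903, P(balanced) ≈ 0.3889, P(conservative) ≈ 0.3208
After 'raise': normaliser = 0.8·0.2903 + 0.75·0.3889 + 0.55·0.3208; P(aggressive) ≈ 0.3317, P(balanced) ≈ 0.4164, P(conservative) ≈ 0.2519
After 'fold-or-call': normaliser = 0.2·0.3317 + 0.25·0.4164 + 0.45·0.2519; P(aggressive) ≈ 0.2337, P(balanced) ≈ 0.3668, P(conservative) ≈ 0.3995
After 'fold-or-call': normaliser = 0.2·0.2337 + 0.25·0.3668 + 0.45·0.3995; P(aggressive) ≈ 0.1469, P(balanced) ≈ 0.2882, P(conservative) ≈ 0.5649

0.565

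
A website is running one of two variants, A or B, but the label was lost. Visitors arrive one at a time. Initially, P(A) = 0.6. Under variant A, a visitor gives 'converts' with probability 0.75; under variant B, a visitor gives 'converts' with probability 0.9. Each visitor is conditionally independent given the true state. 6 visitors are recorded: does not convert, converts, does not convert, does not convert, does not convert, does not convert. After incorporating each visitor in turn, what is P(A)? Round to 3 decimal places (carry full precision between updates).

0.992

After 'does not convert': P(A) = 0.25·0.6000 / (0.25·0.6000 + 0.1·0.4000) ≈ 0.7895
After 'converts': P(A) = 0.75·0.7895 / (0.75·0.7895 + 0.9·0.2105) ≈ 0.7576
After 'does not convert': P(A) = 0.25·0.7576 / (0.25·0.7576 + 0.1·0.2424) ≈ 0.8865
After 'does not convert': P(A) = 0.25·0.8865 / (0.25·0.8865 + 0.1·0.1135) ≈ 0.9513
After 'does not convert': P(A) = 0.25·0.9513 / (0.25·0.9513 + 0.1·0.0487) ≈ 0.9799
After 'does not convert': P(A) = 0.25·0.9799 / (0.25·0.9799 + 0.1·0.0201) ≈ 0.9919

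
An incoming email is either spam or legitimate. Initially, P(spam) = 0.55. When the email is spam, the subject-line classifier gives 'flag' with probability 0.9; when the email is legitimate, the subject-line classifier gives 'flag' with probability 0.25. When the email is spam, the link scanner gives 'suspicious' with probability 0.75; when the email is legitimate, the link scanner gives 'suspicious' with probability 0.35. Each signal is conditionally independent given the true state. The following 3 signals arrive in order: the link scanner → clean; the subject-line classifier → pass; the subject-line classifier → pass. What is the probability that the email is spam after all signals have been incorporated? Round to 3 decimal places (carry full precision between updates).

After the link scanner='clean': P(spam) = 0.25·0.5500 / (0.25·0.5500 + 0.65·0.4500) ≈ 0.3198
After the subject-line classifier='pass': P(spam) = 0.1·0.3198 / (0.1·0.3198 + 0.75·0.6802) ≈ 0.0590
After the subject-line classifier='pass': P(spam) = 0.1·0.0590 / (0.1·0.0590 + 0.75·0.9410) ≈ 0.0083

0.008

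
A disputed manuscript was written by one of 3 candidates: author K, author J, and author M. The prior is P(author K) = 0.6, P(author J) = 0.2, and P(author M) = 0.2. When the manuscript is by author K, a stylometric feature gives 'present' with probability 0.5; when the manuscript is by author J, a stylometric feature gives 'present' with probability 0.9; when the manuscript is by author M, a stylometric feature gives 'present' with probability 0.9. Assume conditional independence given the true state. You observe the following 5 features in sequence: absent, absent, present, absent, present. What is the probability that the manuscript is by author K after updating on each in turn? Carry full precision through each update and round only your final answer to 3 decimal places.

After 'absent': normaliser = 0.5·0.6000 + 0.1·0.2000 + 0.1·0.2000; P(author K) ≈ 0.8824, P(author J) ≈ 0.0588, P(author M) ≈ 0.0588
After 'absent': normaliser = 0.5·0.8824 + 0.1·0.0588 + 0.1·0.0588; P(author K) ≈ 0.9740, P(author J) ≈ 0.0130, P(author M) ≈ 0.0130
After 'present': normaliser = 0.5·0.9740 + 0.9·0.0130 + 0.9·0.0130; P(author K) ≈ 0.9542, P(author J) ≈ 0.0229, P(author M) ≈ 0.0229
After 'absent': normaliser = 0.5·0.9542 + 0.1·0.0229 + 0.1·0.0229; P(author K) ≈ 0.9905, P(author J) ≈ 0.0048, P(author M) ≈ 0.0048
After 'present': normaliser = 0.5·0.9905 + 0.9·0.0048 + 0.9·0.0048; P(author K) ≈ 0.9830, P(author J) ≈ 0.0085, P(author M) ≈ 0.0085

0.983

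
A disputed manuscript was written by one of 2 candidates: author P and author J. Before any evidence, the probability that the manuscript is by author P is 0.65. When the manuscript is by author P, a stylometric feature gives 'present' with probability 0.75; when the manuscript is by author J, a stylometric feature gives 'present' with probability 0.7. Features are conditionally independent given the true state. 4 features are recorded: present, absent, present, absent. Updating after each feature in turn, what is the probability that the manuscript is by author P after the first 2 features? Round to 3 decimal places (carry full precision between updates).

After 'present': P(author P) = 0.75·0.6500 / (0.75·0.6500 + 0.7·0.3500) ≈ 0.6655
After 'absent': P(author P) = 0.25·0.6655 / (0.25·0.6655 + 0.3·0.3345) ≈ 0.6238

0.624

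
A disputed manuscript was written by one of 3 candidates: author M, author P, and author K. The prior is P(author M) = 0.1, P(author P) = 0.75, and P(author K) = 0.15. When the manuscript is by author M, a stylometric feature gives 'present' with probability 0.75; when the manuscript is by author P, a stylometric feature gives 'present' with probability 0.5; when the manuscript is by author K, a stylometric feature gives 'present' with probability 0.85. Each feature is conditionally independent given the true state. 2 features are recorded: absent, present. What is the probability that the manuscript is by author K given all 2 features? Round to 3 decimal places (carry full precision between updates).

After 'absent': normaliser = 0.25·0.1000 + 0.5·0.7500 + 0.15·0.1500; P(author M) ≈ 0.0592, P(author P) ≈ 0.8876, P(author K) ≈ 0.0533
After 'present': normaliser = 0.75·0.0592 + 0.5·0.8876 + 0.85·0.0533; P(author M) ≈ 0.0832, P(author P) ≈ 0.8319, P(author K) ≈ 0.0849

0.085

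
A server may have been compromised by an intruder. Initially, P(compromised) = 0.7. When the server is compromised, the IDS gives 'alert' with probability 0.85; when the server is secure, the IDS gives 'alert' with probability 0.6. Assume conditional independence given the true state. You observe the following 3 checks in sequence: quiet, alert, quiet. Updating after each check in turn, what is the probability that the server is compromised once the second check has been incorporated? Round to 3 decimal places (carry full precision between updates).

After 'quiet': P(compromised) = 0.15·0.7000 / (0.15·0.7000 + 0.4·0.3000) ≈ 0.4667
After 'alert': P(compromised) = 0.85·0.4667 / (0.85·0.4667 + 0.6·0.5333) ≈ 0.5535

0.553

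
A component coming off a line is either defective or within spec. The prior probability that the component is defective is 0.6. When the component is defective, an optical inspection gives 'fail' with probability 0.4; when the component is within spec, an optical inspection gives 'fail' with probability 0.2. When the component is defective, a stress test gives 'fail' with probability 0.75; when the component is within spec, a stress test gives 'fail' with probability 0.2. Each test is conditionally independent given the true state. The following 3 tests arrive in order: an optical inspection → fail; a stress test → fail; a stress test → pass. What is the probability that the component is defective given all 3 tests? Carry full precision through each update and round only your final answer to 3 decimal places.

After an optical inspection='fail': P(defective) = 0.4·0.6000 / (0.4·0.6000 + 0.2·0.4000) ≈ 0.7500
After a stress test='fail': P(defective) = 0.75·0.7500 / (0.75·0.7500 + 0.2·0.2500) ≈ 0.9184
After a stress test='pass': P(defective) = 0.25·0.9184 / (0.25·0.9184 + 0.8·0.0816) ≈ 0.7785

0.779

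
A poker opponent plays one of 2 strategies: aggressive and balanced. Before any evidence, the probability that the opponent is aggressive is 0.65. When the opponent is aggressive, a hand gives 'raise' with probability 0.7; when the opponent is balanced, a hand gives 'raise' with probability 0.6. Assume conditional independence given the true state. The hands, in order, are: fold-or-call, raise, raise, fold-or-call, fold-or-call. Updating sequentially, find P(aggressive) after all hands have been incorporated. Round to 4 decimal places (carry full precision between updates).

0.5161

Each posterior becomes the prior for the next update.
After 'fold-or-call': P(aggressive) = 0.3·0.6500 / (0.3·0.6500 + 0.4·0.3500) ≈ 0.5821
After 'raise': P(aggressive) = 0.7·0.5821 / (0.7·0.5821 + 0.6·0.4179) ≈ 0.6190
After 'raise': P(aggressive) = 0.7·0.6190 / (0.7·0.6190 + 0.6·0.3810) ≈ 0.6547
After 'fold-or-call': P(aggressive) = 0.3·0.6547 / (0.3·0.6547 + 0.4·0.3453) ≈ 0.5871
After 'fold-or-call': P(aggressive) = 0.3·0.5871 / (0.3·0.5871 + 0.4·0.4129) ≈ 0.5161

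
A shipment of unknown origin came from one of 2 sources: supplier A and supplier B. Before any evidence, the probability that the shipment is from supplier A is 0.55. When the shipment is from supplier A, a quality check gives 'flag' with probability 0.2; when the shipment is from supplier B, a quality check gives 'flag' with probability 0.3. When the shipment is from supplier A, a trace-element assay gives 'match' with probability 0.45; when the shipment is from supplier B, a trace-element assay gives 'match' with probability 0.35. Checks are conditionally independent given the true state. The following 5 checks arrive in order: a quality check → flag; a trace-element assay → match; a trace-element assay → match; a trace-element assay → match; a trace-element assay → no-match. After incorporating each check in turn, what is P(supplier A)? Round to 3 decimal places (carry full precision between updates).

Each posterior becomes the prior for the next update.
After a quality check='flag': P(supplier A) = 0.2·0.5500 / (0.2·0.5500 + 0.3·0.4500) ≈ 0.4490
After a trace-element assay='match': P(supplier A) = 0.45·0.4490 / (0.45·0.4490 + 0.35·0.5510) ≈ 0.5116
After a trace-element assay='match': P(supplier A) = 0.45·0.5116 / (0.45·0.5116 + 0.35·0.4884) ≈ 0.5739
After a trace-element assay='match': P(supplier A) = 0.45·0.5739 / (0.45·0.5739 + 0.35·0.4261) ≈ 0.6339
After a trace-element assay='no-match': P(supplier A) = 0.55·0.6339 / (0.55·0.6339 + 0.65·0.3661) ≈ 0.5944

0.594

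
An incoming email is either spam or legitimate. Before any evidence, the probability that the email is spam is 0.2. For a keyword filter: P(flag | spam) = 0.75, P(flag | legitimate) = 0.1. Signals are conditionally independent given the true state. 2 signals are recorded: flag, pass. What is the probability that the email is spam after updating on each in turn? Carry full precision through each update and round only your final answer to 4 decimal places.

0.3425

Each posterior becomes the prior for the next update.
After 'flag': P(spam) = 0.75·0.2000 / (0.75·0.2000 + 0.1·0.8000) ≈ 0.6522
After 'pass': P(spam) = 0.25·0.6522 / (0.25·0.6522 + 0.9·0.3478) ≈ 0.3425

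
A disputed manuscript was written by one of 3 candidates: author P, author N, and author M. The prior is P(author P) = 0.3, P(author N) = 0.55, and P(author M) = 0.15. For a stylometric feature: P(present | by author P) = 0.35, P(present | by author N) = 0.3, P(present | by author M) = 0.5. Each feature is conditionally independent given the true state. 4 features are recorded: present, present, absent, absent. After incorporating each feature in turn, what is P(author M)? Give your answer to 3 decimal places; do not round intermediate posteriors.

0.191

After 'present': normaliser = 0.35·0.3000 + 0.3·0.5500 + 0.5·0.1500; P(author P) ≈ 0.3043, P(author N) ≈ 0.4783, P(author M) ≈ 0.2174
After 'present': normaliser = 0.35·0.3043 + 0.3·0.4783 + 0.5·0.2174; P(author P) ≈ 0.2970, P(author N) ≈ 0.4000, P(author M) ≈ 0.3030
After 'absent': normaliser = 0.65·0.2970 + 0.7·0.4000 + 0.5·0.3030; P(author P) ≈ 0.3091, P(author N) ≈ 0.4483, P(author M) ≈ 0.2426
After 'absent': normaliser = 0.65·0.3091 + 0.7·0.4483 + 0.5·0.2426; P(author P) ≈ 0.3159, P(author N) ≈ 0.4934, P(author M) ≈ 0.1907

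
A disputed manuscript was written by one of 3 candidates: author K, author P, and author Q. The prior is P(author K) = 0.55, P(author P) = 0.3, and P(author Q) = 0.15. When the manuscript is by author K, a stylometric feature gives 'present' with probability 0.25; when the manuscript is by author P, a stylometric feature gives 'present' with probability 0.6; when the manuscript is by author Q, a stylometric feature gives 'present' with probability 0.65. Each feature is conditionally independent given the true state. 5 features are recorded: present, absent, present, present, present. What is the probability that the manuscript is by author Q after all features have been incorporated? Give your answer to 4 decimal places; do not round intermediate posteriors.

After 'present': normaliser = 0.25·0.5500 + 0.6·0.3000 + 0.65·0.1500; P(author K) ≈ 0.3313, P(author P) ≈ 0.4337, P(author Q) ≈ 0.2349
After 'absent': normaliser = 0.75·0.3313 + 0.4·0.4337 + 0.35·0.2349; P(author K) ≈ 0.4928, P(author P) ≈ 0.3441, P(author Q) ≈ 0.1631
After 'present': normaliser = 0.25·0.4928 + 0.6·0.3441 + 0.65·0.1631; P(author K) ≈ 0.2828, P(author P) ≈ 0.4739, P(author Q) ≈ 0.2433
After 'present': normaliser = 0.25·0.2828 + 0.6·0.4739 + 0.65·0.2433; P(author K) ≈ 0.1378, P(author P) ≈ 0.5540, P(author Q) ≈ 0.3082
After 'present': normaliser = 0.25·0.1378 + 0.6·0.5540 + 0.65·0.3082; P(author K) ≈ 0.0607, P(author P) ≈ 0.5861, P(author Q) ≈ 0.3532

0.3532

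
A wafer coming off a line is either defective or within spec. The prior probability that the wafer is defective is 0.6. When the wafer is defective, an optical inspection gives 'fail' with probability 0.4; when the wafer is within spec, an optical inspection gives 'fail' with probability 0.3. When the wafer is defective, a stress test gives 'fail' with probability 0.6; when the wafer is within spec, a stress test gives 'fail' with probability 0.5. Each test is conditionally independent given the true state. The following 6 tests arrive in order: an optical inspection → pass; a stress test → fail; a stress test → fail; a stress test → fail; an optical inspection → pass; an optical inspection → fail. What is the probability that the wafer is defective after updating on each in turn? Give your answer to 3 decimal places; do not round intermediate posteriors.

After an optical inspection='pass': P(defective) = 0.6·0.6000 / (0.6·0.6000 + 0.7·0.4000) ≈ 0.5625
After a stress test='fail': P(defective) = 0.6·0.5625 / (0.6·0.5625 + 0.5·0.4375) ≈ 0.6067
After a stress test='fail': P(defective) = 0.6·0.6067 / (0.6·0.6067 + 0.5·0.3933) ≈ 0.6493
After a stress test='fail': P(defective) = 0.6·0.6493 / (0.6·0.6493 + 0.5·0.3507) ≈ 0.6896
After an optical inspection='pass': P(defective) = 0.6·0.6896 / (0.6·0.6896 + 0.7·0.3104) ≈ 0.6557
After an optical inspection='fail': P(defective) = 0.4·0.6557 / (0.4·0.6557 + 0.3·0.3443) ≈ 0.7174

0.717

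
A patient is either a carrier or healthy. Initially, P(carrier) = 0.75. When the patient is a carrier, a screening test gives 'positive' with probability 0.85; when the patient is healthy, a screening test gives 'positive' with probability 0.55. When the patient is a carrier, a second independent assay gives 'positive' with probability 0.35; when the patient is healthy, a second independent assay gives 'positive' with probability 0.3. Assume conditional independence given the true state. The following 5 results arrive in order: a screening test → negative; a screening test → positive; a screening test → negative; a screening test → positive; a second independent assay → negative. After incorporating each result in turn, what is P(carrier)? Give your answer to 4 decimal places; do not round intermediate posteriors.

0.4250

After a screening test='negative': P(carrier) = 0.15·0.7500 / (0.15·0.7500 + 0.45·0.2500) ≈ 0.5000
After a screening test='positive': P(carrier) = 0.85·0.5000 / (0.85·0.5000 + 0.55·0.5000) ≈ 0.6071
After a screening test='negative': P(carrier) = 0.15·0.6071 / (0.15·0.6071 + 0.45·0.3929) ≈ 0.3400
After a screening test='positive': P(carrier) = 0.85·0.3400 / (0.85·0.3400 + 0.55·0.6600) ≈ 0.4433
After a second independent assay='negative': P(carrier) = 0.65·0.4433 / (0.65·0.4433 + 0.7·0.5567) ≈ 0.4250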